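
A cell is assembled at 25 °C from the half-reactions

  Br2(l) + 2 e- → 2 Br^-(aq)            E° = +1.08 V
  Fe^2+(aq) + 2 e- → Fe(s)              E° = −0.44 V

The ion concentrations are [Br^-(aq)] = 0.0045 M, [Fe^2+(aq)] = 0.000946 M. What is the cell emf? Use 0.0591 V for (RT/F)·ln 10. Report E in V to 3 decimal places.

+1.748 V

The Br₂/Br⁻ couple has the more positive E°, so it is the cathode; Fe²⁺/Fe is the anode.
The standard potential is +1.08 − (−0.44) = +1.52 V and the balanced reaction transfers n = 2 electrons.
The balanced reaction is Br2(l) + Fe(s) → 2 Br^-(aq) + Fe^2+(aq), so Q = [Br^-(aq)]^2·[Fe^2+(aq)] = 1.92×10^−8 and log Q = −7.718.
By the Nernst equation, E = +1.52 − (0.0591/2)·(−7.718) = +1.748 V.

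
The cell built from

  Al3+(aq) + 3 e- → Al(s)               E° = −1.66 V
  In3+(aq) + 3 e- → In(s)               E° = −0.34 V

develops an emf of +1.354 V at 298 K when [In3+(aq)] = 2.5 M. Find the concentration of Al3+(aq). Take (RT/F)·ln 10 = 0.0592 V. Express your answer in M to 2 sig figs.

With In³⁺/In at the cathode and Al³⁺/Al at the anode, E°cell = −0.34 − (−1.66) = +1.32 V (n = 3).
Rearranging E = E° − (0.0592/n)·log Q gives log Q = 3(+1.32 − (+1.354))/0.0592 = −1.723.
The balanced reaction is In3+(aq) + Al(s) → In(s) + Al3+(aq), so Q = [Al3+(aq)] / [In3+(aq)].
Isolating [Al3+(aq)] in Q = 10^{−1.723} yields log [Al3+(aq)] = −1.325, i.e. 0.047 M.

0.047 M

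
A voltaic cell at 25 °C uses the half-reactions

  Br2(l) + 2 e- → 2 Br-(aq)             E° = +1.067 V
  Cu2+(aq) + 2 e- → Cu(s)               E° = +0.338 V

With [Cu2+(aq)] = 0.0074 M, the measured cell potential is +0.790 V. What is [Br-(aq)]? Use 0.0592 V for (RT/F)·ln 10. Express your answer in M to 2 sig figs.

With Br₂/Br⁻ at the cathode and Cu²⁺/Cu at the anode, E°cell = +1.067 − (+0.338) = +0.729 V (n = 2).
From the Nernst equation, log Q = n(E° − E)/0.0592 = 2·(+0.729 − (+0.790))/0.0592 = −2.061.
Balancing electrons gives Br2(l) + Cu(s) → 2 Br-(aq) + Cu2+(aq); thus Q = [Br-(aq)]^2·[Cu2+(aq)].
Isolating [Br-(aq)] in Q = 10^{−2.061} yields log [Br-(aq)] = 0.035, i.e. 1.1 M.

1.1 M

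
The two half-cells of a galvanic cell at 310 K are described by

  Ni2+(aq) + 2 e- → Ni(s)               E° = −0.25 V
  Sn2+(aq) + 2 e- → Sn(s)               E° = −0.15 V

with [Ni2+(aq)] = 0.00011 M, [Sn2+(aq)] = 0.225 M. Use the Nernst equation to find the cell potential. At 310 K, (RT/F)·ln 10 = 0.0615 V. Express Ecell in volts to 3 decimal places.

The Sn²⁺/Sn couple has the more positive E°, so it is the cathode; Ni²⁺/Ni is the anode.
E°cell = −0.15 − (−0.25) = +0.10 V, with n = 2 electrons transferred.
The balanced reaction is Sn2+(aq) + Ni(s) → Sn(s) + Ni2+(aq), so Q = [Ni2+(aq)] / [Sn2+(aq)] = 0.000489 and log Q = −3.311.
Applying E = E° − (RT ln10/nF)·log Q gives +0.10 − (0.0615/2)(−3.311) = +0.202 V.

+0.202 V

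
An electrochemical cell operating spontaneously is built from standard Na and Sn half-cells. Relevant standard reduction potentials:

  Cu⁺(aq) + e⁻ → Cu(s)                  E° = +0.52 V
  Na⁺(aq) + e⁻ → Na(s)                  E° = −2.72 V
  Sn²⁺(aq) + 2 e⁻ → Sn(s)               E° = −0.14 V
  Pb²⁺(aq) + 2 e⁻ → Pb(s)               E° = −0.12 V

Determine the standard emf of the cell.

Of the two couples in this cell, the one with the more positive reduction potential is reduced at the cathode: here that is Sn²⁺/Sn (−0.14 V); Na⁺/Na (−2.72 V) is the anode.
E°cell = E°(cathode) − E°(anode) = −0.14 − (−2.72) = +2.58 V.

+2.58 V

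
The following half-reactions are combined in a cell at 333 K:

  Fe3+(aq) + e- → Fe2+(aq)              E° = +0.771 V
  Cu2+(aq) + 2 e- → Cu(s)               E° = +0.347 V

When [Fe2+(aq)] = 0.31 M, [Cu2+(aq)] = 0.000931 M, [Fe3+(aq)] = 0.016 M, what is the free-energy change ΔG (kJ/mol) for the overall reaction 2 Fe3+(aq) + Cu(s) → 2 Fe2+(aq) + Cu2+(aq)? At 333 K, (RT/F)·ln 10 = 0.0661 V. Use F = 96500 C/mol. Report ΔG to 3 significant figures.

With Fe³⁺/Fe²⁺ reduced at the cathode, E°cell = +0.771 − (+0.347) = +0.424 V and n = 2.
Q = ([Fe2+(aq)]^2·[Cu2+(aq)]) / [Fe3+(aq)]^2 = 0.349, so log Q = −0.457 and E = +0.424 − (0.0661/2)(−0.457) = +0.4391 V.
ΔG = −nFE = −(2)(96500)(+0.4391) J/mol = −84.7 kJ/mol.

−84.7 kJ/mol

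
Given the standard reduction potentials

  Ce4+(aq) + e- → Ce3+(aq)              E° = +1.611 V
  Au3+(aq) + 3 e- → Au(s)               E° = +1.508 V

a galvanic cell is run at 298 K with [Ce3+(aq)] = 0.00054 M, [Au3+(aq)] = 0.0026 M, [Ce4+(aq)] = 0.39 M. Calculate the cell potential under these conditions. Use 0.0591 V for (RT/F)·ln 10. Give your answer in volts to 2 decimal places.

Ce⁴⁺/Ce³⁺ is reduced (cathode, E° = +1.611 V) and Au³⁺/Au is oxidized (anode).
The standard potential is +1.611 − (+1.508) = +0.103 V and the balanced reaction transfers n = 3 electrons.
For the overall reaction 3 Ce4+(aq) + Au(s) → 3 Ce3+(aq) + Au3+(aq), Q = ([Ce3+(aq)]^3·[Au3+(aq)]) / [Ce4+(aq)]^3 = 6.9×10^−12, giving log Q = −11.161.
By the Nernst equation, E = +0.103 − (0.0591/3)·(−11.161) = +0.32 V.

+0.32 V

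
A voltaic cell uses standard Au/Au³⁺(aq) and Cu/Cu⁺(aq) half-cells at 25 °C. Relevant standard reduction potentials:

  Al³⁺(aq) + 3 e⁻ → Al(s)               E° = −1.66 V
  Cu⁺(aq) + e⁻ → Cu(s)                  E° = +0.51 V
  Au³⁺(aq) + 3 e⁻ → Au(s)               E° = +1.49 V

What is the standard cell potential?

The Au³⁺/Au couple has the higher E°, so Au ion is reduced (cathode) and Cu is oxidized (anode).
E°cell = E°(cathode) − E°(anode) = +1.49 − (+0.51) = +0.98 V.

+0.98 V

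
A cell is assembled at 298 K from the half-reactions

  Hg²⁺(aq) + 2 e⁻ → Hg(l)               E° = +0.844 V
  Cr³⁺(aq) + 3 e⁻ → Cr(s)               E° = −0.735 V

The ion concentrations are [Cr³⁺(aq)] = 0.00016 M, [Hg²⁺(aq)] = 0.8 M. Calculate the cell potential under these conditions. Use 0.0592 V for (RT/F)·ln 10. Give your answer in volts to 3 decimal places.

The Hg²⁺/Hg couple has the more positive E°, so it is the cathode; Cr³⁺/Cr is the anode.
E°cell = E°cat − E°an = +0.844 − (−0.735) = +1.579 V; n = 6.
For the overall reaction 3 Hg²⁺(aq) + 2 Cr(s) → 3 Hg(l) + 2 Cr³⁺(aq), Q = [Cr³⁺(aq)]^2 / [Hg²⁺(aq)]^3 = 5×10^−8, giving log Q = −7.301.
Applying E = E° − (RT ln10/nF)·log Q gives +1.579 − (0.0592/6)(−7.301) = +1.651 V.

+1.651 V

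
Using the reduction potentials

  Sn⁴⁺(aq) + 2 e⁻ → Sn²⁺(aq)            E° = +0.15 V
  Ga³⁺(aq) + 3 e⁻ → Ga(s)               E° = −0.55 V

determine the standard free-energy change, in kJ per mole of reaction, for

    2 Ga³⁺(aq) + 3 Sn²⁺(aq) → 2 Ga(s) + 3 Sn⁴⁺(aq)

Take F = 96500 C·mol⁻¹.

In the reaction as written Ga³⁺(aq) is reduced, so the Ga³⁺/Ga couple is the cathode and Sn⁴⁺/Sn²⁺ is the anode.
E°cell = −0.55 − (+0.15) = −0.70 V; balancing electrons gives n = 6.
ΔG° = −nFE°cell = −(6)(96500)(−0.70) J/mol = +405 kJ/mol.

+405 kJ/mol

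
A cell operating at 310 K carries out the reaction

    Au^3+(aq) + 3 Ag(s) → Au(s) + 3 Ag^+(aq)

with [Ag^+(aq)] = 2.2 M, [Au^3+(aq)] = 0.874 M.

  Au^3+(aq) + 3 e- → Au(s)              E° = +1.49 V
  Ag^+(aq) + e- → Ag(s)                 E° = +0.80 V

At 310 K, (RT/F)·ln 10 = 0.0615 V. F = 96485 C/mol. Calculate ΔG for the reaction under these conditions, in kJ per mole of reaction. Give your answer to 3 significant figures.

−193 kJ/mol

The standard cell potential is +1.49 − (+0.80) = +0.69 V, with n = 3 electrons in the balanced equation.
The reaction quotient is [Ag^+(aq)]^3 / [Au^3+(aq)] = 12.2; by Nernst, E = +0.69 − (0.0615/3)(1.086) = +0.6677 V.
ΔG = −nFE = −(3)(96485)(+0.6677) J/mol = −193 kJ/mol.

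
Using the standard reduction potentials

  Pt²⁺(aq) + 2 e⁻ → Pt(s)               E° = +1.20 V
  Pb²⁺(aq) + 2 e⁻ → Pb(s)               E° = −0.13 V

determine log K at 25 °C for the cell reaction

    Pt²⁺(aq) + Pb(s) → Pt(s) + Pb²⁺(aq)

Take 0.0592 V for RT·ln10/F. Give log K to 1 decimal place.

log K = 44.9

The Pt²⁺/Pt couple is reduced (cathode); E°cell = +1.20 − (−0.13) = +1.33 V with n = 2.
At equilibrium E = 0, so log K = nE°cell / 0.0592 = (2)(+1.33) / 0.0592 = 44.9.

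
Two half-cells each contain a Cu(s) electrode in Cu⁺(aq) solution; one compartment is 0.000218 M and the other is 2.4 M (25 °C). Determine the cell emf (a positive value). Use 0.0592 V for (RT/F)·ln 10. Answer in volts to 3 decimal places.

For a concentration cell E°cell = 0, since both electrodes use the same couple.
The compartment with the higher Cu⁺(aq) concentration (2.4 M) acts as the cathode; ions are reduced there and produced at the dilute (0.000218 M) anode.
With n = 1, Ecell = −(0.0592/1)·log([dilute]/[conc]) = −(0.0592/1)·log(0.000218/2.4) = +0.239 V.

0.239 V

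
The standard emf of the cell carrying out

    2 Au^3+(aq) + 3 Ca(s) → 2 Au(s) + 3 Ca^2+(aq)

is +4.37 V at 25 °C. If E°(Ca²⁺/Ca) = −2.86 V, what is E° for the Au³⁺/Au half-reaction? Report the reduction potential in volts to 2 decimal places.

+1.51 V

In the reaction as written the Au³⁺/Au couple is reduced (cathode) and Ca²⁺/Ca is oxidized (anode), so E°cell = E°(Au³⁺/Au) − E°(Ca²⁺/Ca).
E°(Au³⁺/Au) = E°cell + E°(anode) = +4.37 + (−2.86) = +1.51 V.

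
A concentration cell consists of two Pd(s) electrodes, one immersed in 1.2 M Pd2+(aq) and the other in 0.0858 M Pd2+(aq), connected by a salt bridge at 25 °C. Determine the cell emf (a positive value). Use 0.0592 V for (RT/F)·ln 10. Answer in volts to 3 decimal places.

0.034 V

For a concentration cell E°cell = 0, since both electrodes use the same couple.
The compartment with the higher Pd2+(aq) concentration (1.2 M) acts as the cathode; ions are reduced there and produced at the dilute (0.0858 M) anode.
With n = 2, Ecell = −(0.0592/2)·log([dilute]/[conc]) = −(0.0592/2)·log(0.0858/1.2) = +0.034 V.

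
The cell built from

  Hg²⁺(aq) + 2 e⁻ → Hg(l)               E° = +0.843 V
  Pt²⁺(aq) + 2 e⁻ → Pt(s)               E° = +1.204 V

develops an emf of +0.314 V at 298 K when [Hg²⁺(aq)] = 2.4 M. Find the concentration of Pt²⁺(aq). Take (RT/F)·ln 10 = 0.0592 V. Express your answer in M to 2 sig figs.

The Pt²⁺/Pt couple has the larger reduction potential, so it is the cathode: E°cell = +1.204 − (+0.843) = +0.361 V and n = 2.
From the Nernst equation, log Q = n(E° − E)/0.0592 = 2·(+0.361 − (+0.314))/0.0592 = 1.588.
Balancing electrons gives Pt²⁺(aq) + Hg(l) → Pt(s) + Hg²⁺(aq); thus Q = [Hg²⁺(aq)] / [Pt²⁺(aq)].
Substituting the known concentrations and solving, log [Pt²⁺(aq)] = −1.208 and [Pt²⁺(aq)] = 0.062 M.

0.062 M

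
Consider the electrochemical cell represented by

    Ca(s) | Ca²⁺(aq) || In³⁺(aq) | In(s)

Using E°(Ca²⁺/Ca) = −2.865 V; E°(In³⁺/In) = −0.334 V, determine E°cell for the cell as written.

+2.531 V

By convention the left-hand electrode in cell notation is the anode (oxidation) and the right-hand electrode is the cathode (reduction).
E°cell = E°(right) − E°(left) = −0.334 − (−2.865) = +2.531 V.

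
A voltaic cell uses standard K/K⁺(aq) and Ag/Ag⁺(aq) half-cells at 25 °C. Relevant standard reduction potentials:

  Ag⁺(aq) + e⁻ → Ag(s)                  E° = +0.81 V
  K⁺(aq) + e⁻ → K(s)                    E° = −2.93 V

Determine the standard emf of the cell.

+3.74 V

The Ag⁺/Ag couple has the higher E°, so Ag ion is reduced (cathode) and K is oxidized (anode).
E°cell = E°(cathode) − E°(anode) = +0.81 − (−2.93) = +3.74 V.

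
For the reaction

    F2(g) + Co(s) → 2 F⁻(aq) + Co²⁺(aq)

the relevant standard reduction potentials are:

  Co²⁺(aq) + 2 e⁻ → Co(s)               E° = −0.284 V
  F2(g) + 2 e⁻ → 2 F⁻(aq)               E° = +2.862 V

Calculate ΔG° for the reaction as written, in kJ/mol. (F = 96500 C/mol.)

In the reaction as written F2(g) is reduced, so the F₂/F⁻ couple is the cathode and Co²⁺/Co is the anode.
E°cell = +2.862 − (−0.284) = +3.146 V; balancing electrons gives n = 2.
ΔG° = −nFE°cell = −(2)(96500)(+3.146) J/mol = −607 kJ/mol.

−607 kJ/mol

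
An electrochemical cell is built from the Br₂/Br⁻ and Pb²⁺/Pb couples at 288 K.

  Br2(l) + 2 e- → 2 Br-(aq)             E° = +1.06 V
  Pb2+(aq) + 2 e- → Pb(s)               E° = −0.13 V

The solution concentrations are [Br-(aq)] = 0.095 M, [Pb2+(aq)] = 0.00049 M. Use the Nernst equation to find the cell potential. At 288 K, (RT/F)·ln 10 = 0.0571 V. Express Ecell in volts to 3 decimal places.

Since E°(Br₂/Br⁻) > E°(Pb²⁺/Pb), Br₂/Br⁻ serves as the cathode.
The standard potential is +1.06 − (−0.13) = +1.19 V and the balanced reaction transfers n = 2 electrons.
For the overall reaction Br2(l) + Pb(s) → 2 Br-(aq) + Pb2+(aq), Q = [Br-(aq)]^2·[Pb2+(aq)] = 4.42×10^−6, giving log Q = −5.354.
Applying E = E° − (RT ln10/nF)·log Q gives +1.19 − (0.0571/2)(−5.354) = +1.343 V.

+1.343 V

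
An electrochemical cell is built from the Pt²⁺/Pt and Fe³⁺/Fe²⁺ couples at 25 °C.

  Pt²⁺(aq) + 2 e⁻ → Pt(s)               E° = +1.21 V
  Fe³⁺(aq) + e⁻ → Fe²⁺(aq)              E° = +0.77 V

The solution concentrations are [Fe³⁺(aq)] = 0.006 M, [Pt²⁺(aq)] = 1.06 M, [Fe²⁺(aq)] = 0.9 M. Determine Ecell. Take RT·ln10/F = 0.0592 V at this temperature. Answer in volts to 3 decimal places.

+0.570 V

The Pt²⁺/Pt couple has the more positive E°, so it is the cathode; Fe³⁺/Fe²⁺ is the anode.
The standard potential is +1.21 − (+0.77) = +0.44 V and the balanced reaction transfers n = 2 electrons.
Balancing gives Pt²⁺(aq) + 2 Fe²⁺(aq) → Pt(s) + 2 Fe³⁺(aq); hence Q = [Fe³⁺(aq)]^2 / ([Pt²⁺(aq)]·[Fe²⁺(aq)]^2) = 4.19×10^−5 (log Q = −4.377).
E = E° − (0.0592/n)·log Q = +0.44 − (0.0592/2)(−4.377) = +0.570 V.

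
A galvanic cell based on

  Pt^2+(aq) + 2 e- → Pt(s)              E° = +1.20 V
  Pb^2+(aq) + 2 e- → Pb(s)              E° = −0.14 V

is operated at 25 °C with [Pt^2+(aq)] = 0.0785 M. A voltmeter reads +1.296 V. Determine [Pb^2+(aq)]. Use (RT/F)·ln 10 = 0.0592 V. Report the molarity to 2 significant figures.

Pt²⁺/Pt is the cathode (higher E°); E°cell = +1.20 − (−0.14) = +1.34 V with n = 2.
Since E = E° − (0.0592/n)·log Q, log Q = n(E° − E)/0.0592 = 1.486.
Balancing electrons gives Pt^2+(aq) + Pb(s) → Pt(s) + Pb^2+(aq); thus Q = [Pb^2+(aq)] / [Pt^2+(aq)].
Isolating [Pb^2+(aq)] in Q = 10^{1.486} yields log [Pb^2+(aq)] = 0.381, i.e. 2.4 M.

2.4 M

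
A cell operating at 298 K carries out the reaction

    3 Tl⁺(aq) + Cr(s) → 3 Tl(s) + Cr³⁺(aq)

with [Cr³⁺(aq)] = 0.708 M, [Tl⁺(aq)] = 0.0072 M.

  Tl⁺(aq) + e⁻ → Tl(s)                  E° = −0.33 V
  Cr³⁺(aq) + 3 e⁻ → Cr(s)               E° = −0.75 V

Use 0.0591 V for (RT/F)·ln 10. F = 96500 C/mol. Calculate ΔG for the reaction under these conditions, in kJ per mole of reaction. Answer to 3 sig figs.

With Tl⁺/Tl reduced at the cathode, E°cell = −0.33 − (−0.75) = +0.42 V and n = 3.
Q = [Cr³⁺(aq)] / [Tl⁺(aq)]^3 = 1.9×10^6, so log Q = 6.278 and E = +0.42 − (0.0591/3)(6.278) = +0.2963 V.
Finally ΔG = −nFE = −(3)(96500 C/mol)(+0.2963 V) = −85.8 kJ/mol.

−85.8 kJ/mol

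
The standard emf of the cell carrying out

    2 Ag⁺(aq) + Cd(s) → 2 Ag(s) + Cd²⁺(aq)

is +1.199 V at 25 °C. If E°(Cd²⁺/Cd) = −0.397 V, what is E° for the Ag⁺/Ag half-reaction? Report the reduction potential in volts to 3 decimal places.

In the reaction as written the Ag⁺/Ag couple is reduced (cathode) and Cd²⁺/Cd is oxidized (anode), so E°cell = E°(Ag⁺/Ag) − E°(Cd²⁺/Cd).
E°(Ag⁺/Ag) = E°cell + E°(anode) = +1.199 + (−0.397) = +0.802 V.

+0.802 V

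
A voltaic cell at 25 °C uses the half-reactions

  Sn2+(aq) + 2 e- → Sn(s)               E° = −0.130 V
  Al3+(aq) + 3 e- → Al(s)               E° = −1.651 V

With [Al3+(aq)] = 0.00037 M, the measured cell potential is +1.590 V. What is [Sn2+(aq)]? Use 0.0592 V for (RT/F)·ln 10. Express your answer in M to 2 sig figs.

1.1 M

Sn²⁺/Sn is the cathode (higher E°); E°cell = −0.130 − (−1.651) = +1.521 V with n = 6.
From the Nernst equation, log Q = n(E° − E)/0.0592 = 6·(+1.521 − (+1.590))/0.0592 = −6.993.
Balancing electrons gives 3 Sn2+(aq) + 2 Al(s) → 3 Sn(s) + 2 Al3+(aq); thus Q = [Al3+(aq)]^2 / [Sn2+(aq)]^3.
Solving for the unknown gives log [Sn2+(aq)] = 0.043, so [Sn2+(aq)] ≈ 1.1 M.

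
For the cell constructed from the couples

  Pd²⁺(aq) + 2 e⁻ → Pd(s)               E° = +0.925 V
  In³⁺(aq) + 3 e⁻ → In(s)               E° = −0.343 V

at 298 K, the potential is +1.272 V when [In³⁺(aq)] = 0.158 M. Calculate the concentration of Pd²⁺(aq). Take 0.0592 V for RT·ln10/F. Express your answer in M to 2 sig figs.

The Pd²⁺/Pd couple has the larger reduction potential, so it is the cathode: E°cell = +0.925 − (−0.343) = +1.268 V and n = 6.
Since E = E° − (0.0592/n)·log Q, log Q = n(E° − E)/0.0592 = −0.405.
The balanced reaction is 3 Pd²⁺(aq) + 2 In(s) → 3 Pd(s) + 2 In³⁺(aq), so Q = [In³⁺(aq)]^2 / [Pd²⁺(aq)]^3.
Solving for the unknown gives log [Pd²⁺(aq)] = −0.399, so [Pd²⁺(aq)] ≈ 0.40 M.

0.40 M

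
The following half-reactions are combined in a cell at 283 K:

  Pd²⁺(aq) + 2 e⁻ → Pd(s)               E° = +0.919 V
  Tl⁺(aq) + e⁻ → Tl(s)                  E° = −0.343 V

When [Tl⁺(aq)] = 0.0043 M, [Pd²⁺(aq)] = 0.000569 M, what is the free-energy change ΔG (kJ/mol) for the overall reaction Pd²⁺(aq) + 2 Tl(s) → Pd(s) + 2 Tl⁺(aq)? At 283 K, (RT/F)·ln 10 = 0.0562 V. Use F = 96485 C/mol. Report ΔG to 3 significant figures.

−252 kJ/mol

The standard cell potential is +0.919 − (−0.343) = +1.262 V, with n = 2 electrons in the balanced equation.
Here Q = [Tl⁺(aq)]^2 / [Pd²⁺(aq)] = 0.0325 (log Q = −1.488), giving E = +1.262 − (0.0562/2)·(−1.488) = +1.3038 V.
Then ΔG = −nFE = −2 × 96485 × +1.3038 J/mol = −252 kJ/mol.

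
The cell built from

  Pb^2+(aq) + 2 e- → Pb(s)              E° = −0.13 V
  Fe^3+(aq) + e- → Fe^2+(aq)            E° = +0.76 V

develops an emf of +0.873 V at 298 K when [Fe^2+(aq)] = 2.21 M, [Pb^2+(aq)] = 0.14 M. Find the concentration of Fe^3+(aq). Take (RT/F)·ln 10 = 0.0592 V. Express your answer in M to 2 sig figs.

The Fe³⁺/Fe²⁺ couple has the larger reduction potential, so it is the cathode: E°cell = +0.76 − (−0.13) = +0.89 V and n = 2.
Since E = E° − (0.0592/n)·log Q, log Q = n(E° − E)/0.0592 = 0.574.
Balancing electrons gives 2 Fe^3+(aq) + Pb(s) → 2 Fe^2+(aq) + Pb^2+(aq); thus Q = ([Fe^2+(aq)]^2·[Pb^2+(aq)]) / [Fe^3+(aq)]^2.
Solving for the unknown gives log [Fe^3+(aq)] = −0.370, so [Fe^3+(aq)] ≈ 0.43 M.

0.43 M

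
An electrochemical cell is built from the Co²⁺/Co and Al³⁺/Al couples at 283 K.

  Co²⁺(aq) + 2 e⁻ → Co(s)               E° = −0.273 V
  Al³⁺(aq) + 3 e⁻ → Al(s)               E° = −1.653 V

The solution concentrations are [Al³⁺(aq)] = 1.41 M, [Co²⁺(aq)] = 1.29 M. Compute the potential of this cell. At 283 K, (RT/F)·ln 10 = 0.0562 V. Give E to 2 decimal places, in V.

+1.38 V

The Co²⁺/Co couple has the more positive E°, so it is the cathode; Al³⁺/Al is the anode.
E°cell = −0.273 − (−1.653) = +1.380 V, with n = 6 electrons transferred.
The balanced reaction is 3 Co²⁺(aq) + 2 Al(s) → 3 Co(s) + 2 Al³⁺(aq), so Q = [Al³⁺(aq)]^2 / [Co²⁺(aq)]^3 = 0.926 and log Q = −0.033.
Applying E = E° − (RT ln10/nF)·log Q gives +1.380 − (0.0562/6)(−0.033) = +1.38 V.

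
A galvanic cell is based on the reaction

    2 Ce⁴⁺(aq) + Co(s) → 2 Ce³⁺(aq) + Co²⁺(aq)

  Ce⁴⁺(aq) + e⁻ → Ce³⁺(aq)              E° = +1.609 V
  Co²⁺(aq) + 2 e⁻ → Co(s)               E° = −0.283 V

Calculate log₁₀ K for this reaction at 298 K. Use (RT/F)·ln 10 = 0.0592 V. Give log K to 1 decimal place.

log K = 63.9

The Ce⁴⁺/Ce³⁺ couple is reduced (cathode); E°cell = +1.609 − (−0.283) = +1.892 V with n = 2.
At equilibrium E = 0, so log K = nE°cell / 0.0592 = (2)(+1.892) / 0.0592 = 63.9.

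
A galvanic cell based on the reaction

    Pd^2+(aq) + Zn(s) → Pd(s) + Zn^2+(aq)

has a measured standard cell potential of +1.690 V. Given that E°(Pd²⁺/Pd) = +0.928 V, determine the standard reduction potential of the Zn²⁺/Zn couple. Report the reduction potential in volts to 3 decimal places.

−0.762 V

In the reaction as written the Pd²⁺/Pd couple is reduced (cathode) and Zn²⁺/Zn is oxidized (anode), so E°cell = E°(Pd²⁺/Pd) − E°(Zn²⁺/Zn).
E°(Zn²⁺/Zn) = E°(cathode) − E°cell = +0.928 − (+1.690) = −0.762 V.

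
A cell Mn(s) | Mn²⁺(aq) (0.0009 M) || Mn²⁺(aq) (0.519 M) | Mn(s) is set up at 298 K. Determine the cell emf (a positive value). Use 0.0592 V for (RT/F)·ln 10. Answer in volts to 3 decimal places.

0.082 V

For a concentration cell E°cell = 0, since both electrodes use the same couple.
The compartment with the higher Mn²⁺(aq) concentration (0.519 M) acts as the cathode; ions are reduced there and produced at the dilute (0.0009 M) anode.
With n = 2, Ecell = −(0.0592/2)·log([dilute]/[conc]) = −(0.0592/2)·log(0.0009/0.519) = +0.082 V.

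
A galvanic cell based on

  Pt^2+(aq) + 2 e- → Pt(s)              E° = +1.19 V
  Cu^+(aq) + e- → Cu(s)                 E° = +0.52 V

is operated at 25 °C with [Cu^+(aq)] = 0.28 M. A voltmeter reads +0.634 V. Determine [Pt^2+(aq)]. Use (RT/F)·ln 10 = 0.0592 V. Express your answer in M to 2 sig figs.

0.0048 M

The Pt²⁺/Pt couple has the larger reduction potential, so it is the cathode: E°cell = +1.19 − (+0.52) = +0.67 V and n = 2.
From the Nernst equation, log Q = n(E° − E)/0.0592 = 2·(+0.67 − (+0.634))/0.0592 = 1.216.
Balancing electrons gives Pt^2+(aq) + 2 Cu(s) → Pt(s) + 2 Cu^+(aq); thus Q = [Cu^+(aq)]^2 / [Pt^2+(aq)].
Substituting the known concentrations and solving, log [Pt^2+(aq)] = −2.322 and [Pt^2+(aq)] = 0.0048 M.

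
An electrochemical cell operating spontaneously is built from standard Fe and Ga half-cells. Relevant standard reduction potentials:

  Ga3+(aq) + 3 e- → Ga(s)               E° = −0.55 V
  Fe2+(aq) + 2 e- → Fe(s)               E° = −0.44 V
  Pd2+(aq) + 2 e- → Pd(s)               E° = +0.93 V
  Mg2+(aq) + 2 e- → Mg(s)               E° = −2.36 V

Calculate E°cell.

Of the two couples in this cell, the one with the more positive reduction potential is reduced at the cathode: here that is Fe²⁺/Fe (−0.44 V); Ga³⁺/Ga (−0.55 V) is the anode.
E°cell = E°(cathode) − E°(anode) = −0.44 − (−0.55) = +0.11 V.

+0.11 V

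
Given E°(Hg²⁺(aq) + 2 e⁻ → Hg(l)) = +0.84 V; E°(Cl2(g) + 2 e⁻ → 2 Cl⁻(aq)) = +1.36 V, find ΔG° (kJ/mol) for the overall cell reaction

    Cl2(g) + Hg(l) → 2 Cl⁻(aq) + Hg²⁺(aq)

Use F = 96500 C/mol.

−100 kJ/mol

In the reaction as written Cl2(g) is reduced, so the Cl₂/Cl⁻ couple is the cathode and Hg²⁺/Hg is the anode.
E°cell = +1.36 − (+0.84) = +0.52 V; balancing electrons gives n = 2.
ΔG° = −nFE°cell = −(2)(96500)(+0.52) J/mol = −100 kJ/mol.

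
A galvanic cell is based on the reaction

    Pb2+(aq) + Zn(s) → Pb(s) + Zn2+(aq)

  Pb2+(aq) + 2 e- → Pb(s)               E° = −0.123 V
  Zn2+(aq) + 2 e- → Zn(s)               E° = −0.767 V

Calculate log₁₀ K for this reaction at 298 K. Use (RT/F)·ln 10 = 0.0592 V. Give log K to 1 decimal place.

The Pb²⁺/Pb couple is reduced (cathode); E°cell = −0.123 − (−0.767) = +0.644 V with n = 2.
At equilibrium E = 0, so log K = nE°cell / 0.0592 = (2)(+0.644) / 0.0592 = 21.8.

log K = 21.8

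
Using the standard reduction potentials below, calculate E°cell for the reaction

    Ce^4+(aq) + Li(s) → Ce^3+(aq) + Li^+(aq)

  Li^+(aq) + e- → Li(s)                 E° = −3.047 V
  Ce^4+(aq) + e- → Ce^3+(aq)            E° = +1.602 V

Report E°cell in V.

+4.649 V

Ce^4+(aq) gains electrons, so the Ce⁴⁺/Ce³⁺ couple is the cathode; the Li⁺/Li couple is the anode.
E°cell = E°(cathode) − E°(anode) = +1.602 − (−3.047) = +4.649 V.
The positive value indicates the reaction is spontaneous as written.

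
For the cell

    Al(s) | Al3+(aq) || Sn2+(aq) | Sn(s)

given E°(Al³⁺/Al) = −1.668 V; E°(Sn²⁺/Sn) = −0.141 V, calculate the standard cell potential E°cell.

By convention the left-hand electrode in cell notation is the anode (oxidation) and the right-hand electrode is the cathode (reduction).
E°cell = E°(right) − E°(left) = −0.141 − (−1.668) = +1.527 V.

+1.527 V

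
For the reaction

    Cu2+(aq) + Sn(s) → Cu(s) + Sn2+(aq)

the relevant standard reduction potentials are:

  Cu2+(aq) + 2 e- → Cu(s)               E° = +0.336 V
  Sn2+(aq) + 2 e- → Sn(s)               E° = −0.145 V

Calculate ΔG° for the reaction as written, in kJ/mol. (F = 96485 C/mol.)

In the reaction as written Cu2+(aq) is reduced, so the Cu²⁺/Cu couple is the cathode and Sn²⁺/Sn is the anode.
E°cell = +0.336 − (−0.145) = +0.481 V; balancing electrons gives n = 2.
ΔG° = −nFE°cell = −(2)(96485)(+0.481) J/mol = −92.8 kJ/mol.

−92.8 kJ/mol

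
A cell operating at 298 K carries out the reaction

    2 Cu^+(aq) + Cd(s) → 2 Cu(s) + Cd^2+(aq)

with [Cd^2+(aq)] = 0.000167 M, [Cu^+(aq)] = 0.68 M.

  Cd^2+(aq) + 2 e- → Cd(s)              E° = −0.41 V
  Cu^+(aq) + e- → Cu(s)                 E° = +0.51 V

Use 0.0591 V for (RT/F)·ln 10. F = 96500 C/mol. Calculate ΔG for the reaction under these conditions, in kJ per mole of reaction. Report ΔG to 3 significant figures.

With Cu⁺/Cu reduced at the cathode, E°cell = +0.51 − (−0.41) = +0.92 V and n = 2.
Here Q = [Cd^2+(aq)] / [Cu^+(aq)]^2 = 0.000361 (log Q = −3.442), giving E = +0.92 − (0.0591/2)·(−3.442) = +1.0217 V.
Finally ΔG = −nFE = −(2)(96500 C/mol)(+1.0217 V) = −197 kJ/mol.

−197 kJ/mol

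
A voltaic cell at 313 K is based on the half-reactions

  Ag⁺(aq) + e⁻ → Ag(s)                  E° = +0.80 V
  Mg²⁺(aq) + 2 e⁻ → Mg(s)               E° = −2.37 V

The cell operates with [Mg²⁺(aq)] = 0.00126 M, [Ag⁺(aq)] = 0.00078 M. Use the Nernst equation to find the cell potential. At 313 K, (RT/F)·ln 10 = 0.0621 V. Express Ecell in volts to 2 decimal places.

The Ag⁺/Ag couple has the more positive E°, so it is the cathode; Mg²⁺/Mg is the anode.
The standard potential is +0.80 − (−2.37) = +3.17 V and the balanced reaction transfers n = 2 electrons.
Balancing gives 2 Ag⁺(aq) + Mg(s) → 2 Ag(s) + Mg²⁺(aq); hence Q = [Mg²⁺(aq)] / [Ag⁺(aq)]^2 = 2.07×10^3 (log Q = 3.316).
Applying E = E° − (RT ln10/nF)·log Q gives +3.17 − (0.0621/2)(3.316) = +3.07 V.

+3.07 V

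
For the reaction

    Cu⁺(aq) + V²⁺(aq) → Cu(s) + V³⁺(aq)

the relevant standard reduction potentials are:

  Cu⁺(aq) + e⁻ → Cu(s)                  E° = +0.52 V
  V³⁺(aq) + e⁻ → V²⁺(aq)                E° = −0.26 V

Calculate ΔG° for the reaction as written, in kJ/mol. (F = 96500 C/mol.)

−75.3 kJ/mol

In the reaction as written Cu⁺(aq) is reduced, so the Cu⁺/Cu couple is the cathode and V³⁺/V²⁺ is the anode.
E°cell = +0.52 − (−0.26) = +0.78 V; balancing electrons gives n = 1.
ΔG° = −nFE°cell = −(1)(96500)(+0.78) J/mol = −75.3 kJ/mol.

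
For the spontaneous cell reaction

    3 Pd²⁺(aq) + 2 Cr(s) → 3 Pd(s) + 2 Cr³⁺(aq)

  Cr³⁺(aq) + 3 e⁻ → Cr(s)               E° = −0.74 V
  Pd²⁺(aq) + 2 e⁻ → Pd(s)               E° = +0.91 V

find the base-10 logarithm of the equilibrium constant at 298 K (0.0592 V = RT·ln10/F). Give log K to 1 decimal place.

The Pd²⁺/Pd couple is reduced (cathode); E°cell = +0.91 − (−0.74) = +1.65 V with n = 6.
At equilibrium E = 0, so log K = nE°cell / 0.0592 = (6)(+1.65) / 0.0592 = 167.2.

log K = 167.2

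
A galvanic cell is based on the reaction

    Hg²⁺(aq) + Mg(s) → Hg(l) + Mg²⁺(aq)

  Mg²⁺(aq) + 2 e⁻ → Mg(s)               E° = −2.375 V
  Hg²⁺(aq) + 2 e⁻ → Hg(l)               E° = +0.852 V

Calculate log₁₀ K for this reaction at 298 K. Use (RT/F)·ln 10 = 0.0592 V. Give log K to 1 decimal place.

The Hg²⁺/Hg couple is reduced (cathode); E°cell = +0.852 − (−2.375) = +3.227 V with n = 2.
At equilibrium E = 0, so log K = nE°cell / 0.0592 = (2)(+3.227) / 0.0592 = 109.0.

log K = 109.0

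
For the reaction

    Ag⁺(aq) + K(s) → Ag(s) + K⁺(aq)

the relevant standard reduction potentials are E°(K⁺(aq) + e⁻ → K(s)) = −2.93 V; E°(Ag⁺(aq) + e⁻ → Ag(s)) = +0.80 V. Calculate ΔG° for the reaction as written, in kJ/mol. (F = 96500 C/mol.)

In the reaction as written Ag⁺(aq) is reduced, so the Ag⁺/Ag couple is the cathode and K⁺/K is the anode.
E°cell = +0.80 − (−2.93) = +3.73 V; balancing electrons gives n = 1.
ΔG° = −nFE°cell = −(1)(96500)(+3.73) J/mol = −360 kJ/mol.

−360 kJ/mol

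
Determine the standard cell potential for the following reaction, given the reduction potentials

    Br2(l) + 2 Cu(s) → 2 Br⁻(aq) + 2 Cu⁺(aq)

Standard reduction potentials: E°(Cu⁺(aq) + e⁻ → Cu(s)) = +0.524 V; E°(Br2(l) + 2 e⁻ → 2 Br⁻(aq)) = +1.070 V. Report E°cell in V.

+0.546 V

In the reaction as written, Br2(l) is reduced (cathode) and Cu⁺(aq) is produced by oxidation at the anode.
E°cell = E°(cathode) − E°(anode) = +1.070 − (+0.524) = +0.546 V.
The positive value indicates the reaction is spontaneous as written.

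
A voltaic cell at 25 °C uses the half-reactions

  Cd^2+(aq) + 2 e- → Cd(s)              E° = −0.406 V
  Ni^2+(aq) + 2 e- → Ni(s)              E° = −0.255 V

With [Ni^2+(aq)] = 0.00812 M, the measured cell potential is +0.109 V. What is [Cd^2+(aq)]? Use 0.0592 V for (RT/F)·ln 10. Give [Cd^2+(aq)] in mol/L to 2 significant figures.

0.21 M

With Ni²⁺/Ni at the cathode and Cd²⁺/Cd at the anode, E°cell = −0.255 − (−0.406) = +0.151 V (n = 2).
From the Nernst equation, log Q = n(E° − E)/0.0592 = 2·(+0.151 − (+0.109))/0.0592 = 1.419.
For Ni^2+(aq) + Cd(s) → Ni(s) + Cd^2+(aq), the reaction quotient is Q = [Cd^2+(aq)] / [Ni^2+(aq)].
Isolating [Cd^2+(aq)] in Q = 10^{1.419} yields log [Cd^2+(aq)] = −0.671, i.e. 0.21 M.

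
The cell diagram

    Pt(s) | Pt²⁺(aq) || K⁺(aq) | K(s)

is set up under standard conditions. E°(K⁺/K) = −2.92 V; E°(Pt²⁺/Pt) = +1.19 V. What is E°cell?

By convention the left-hand electrode in cell notation is the anode (oxidation) and the right-hand electrode is the cathode (reduction).
E°cell = E°(right) − E°(left) = −2.92 − (+1.19) = −4.11 V.
The negative sign shows that, as written, the cell would require an external voltage to drive the reaction.

−4.11 V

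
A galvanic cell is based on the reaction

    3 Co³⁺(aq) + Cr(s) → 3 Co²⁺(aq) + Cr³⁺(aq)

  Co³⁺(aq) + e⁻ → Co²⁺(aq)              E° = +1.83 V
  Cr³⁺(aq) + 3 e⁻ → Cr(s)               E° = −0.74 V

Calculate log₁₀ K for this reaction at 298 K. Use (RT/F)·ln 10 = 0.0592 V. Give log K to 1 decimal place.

log K = 130.2

The Co³⁺/Co²⁺ couple is reduced (cathode); E°cell = +1.83 − (−0.74) = +2.57 V with n = 3.
At equilibrium E = 0, so log K = nE°cell / 0.0592 = (3)(+2.57) / 0.0592 = 130.2.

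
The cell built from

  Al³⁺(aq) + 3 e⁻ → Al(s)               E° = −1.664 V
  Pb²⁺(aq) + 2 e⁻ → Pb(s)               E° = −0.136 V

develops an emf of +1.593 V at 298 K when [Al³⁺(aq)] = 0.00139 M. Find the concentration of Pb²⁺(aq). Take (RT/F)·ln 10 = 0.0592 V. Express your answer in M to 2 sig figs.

2.0 M

Pb²⁺/Pb is the cathode (higher E°); E°cell = −0.136 − (−1.664) = +1.528 V with n = 6.
Since E = E° − (0.0592/n)·log Q, log Q = n(E° − E)/0.0592 = −6.588.
Balancing electrons gives 3 Pb²⁺(aq) + 2 Al(s) → 3 Pb(s) + 2 Al³⁺(aq); thus Q = [Al³⁺(aq)]^2 / [Pb²⁺(aq)]^3.
Solving for the unknown gives log [Pb²⁺(aq)] = 0.291, so [Pb²⁺(aq)] ≈ 2.0 M.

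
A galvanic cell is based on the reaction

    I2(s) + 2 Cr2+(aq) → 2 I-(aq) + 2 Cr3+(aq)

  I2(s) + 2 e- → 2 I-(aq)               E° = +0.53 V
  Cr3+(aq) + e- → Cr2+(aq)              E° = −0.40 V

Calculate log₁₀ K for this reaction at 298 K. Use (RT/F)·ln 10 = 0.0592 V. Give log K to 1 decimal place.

log K = 31.4

The I₂/I⁻ couple is reduced (cathode); E°cell = +0.53 − (−0.40) = +0.93 V with n = 2.
At equilibrium E = 0, so log K = nE°cell / 0.0592 = (2)(+0.93) / 0.0592 = 31.4.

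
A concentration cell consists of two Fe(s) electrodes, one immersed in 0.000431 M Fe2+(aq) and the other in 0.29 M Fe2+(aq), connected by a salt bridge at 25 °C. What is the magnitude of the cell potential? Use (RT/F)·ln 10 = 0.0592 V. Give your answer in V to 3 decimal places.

0.084 V

For a concentration cell E°cell = 0, since both electrodes use the same couple.
The compartment with the higher Fe2+(aq) concentration (0.29 M) acts as the cathode; ions are reduced there and produced at the dilute (0.000431 M) anode.
With n = 2, Ecell = −(0.0592/2)·log([dilute]/[conc]) = −(0.0592/2)·log(0.000431/0.29) = +0.084 V.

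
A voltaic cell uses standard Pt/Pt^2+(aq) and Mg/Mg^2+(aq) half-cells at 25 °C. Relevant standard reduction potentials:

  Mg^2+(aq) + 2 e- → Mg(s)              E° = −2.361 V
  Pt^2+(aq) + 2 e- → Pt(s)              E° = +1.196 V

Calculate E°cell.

The Pt²⁺/Pt couple has the higher E°, so Pt ion is reduced (cathode) and Mg is oxidized (anode).
E°cell = E°(cathode) − E°(anode) = +1.196 − (−2.361) = +3.557 V.

+3.557 V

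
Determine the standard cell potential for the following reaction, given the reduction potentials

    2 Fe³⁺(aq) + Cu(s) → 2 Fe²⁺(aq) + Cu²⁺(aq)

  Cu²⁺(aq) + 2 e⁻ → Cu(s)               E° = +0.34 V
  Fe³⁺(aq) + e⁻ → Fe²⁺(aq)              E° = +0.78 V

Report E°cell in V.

+0.44 V

In the reaction as written, Fe³⁺(aq) is reduced (cathode) and Cu²⁺(aq) is produced by oxidation at the anode.
E°cell = E°(cathode) − E°(anode) = +0.78 − (+0.34) = +0.44 V.
The positive value indicates the reaction is spontaneous as written.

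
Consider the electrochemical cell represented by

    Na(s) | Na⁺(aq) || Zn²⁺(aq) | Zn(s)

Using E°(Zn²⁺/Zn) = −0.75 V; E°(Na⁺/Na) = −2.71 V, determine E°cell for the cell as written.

By convention the left-hand electrode in cell notation is the anode (oxidation) and the right-hand electrode is the cathode (reduction).
E°cell = E°(right) − E°(left) = −0.75 − (−2.71) = +1.96 V.

+1.96 V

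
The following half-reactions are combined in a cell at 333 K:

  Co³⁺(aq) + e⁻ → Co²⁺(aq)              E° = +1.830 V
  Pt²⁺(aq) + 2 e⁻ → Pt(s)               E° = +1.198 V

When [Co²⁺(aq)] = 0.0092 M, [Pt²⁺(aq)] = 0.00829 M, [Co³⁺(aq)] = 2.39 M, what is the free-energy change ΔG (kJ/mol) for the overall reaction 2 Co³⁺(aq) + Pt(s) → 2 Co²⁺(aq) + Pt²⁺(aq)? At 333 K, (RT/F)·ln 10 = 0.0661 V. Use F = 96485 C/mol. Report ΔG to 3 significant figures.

−166 kJ/mol

With Co³⁺/Co²⁺ reduced at the cathode, E°cell = +1.830 − (+1.198) = +0.632 V and n = 2.
Here Q = ([Co²⁺(aq)]^2·[Pt²⁺(aq)]) / [Co³⁺(aq)]^2 = 1.23×10^−7 (log Q = −6.911), giving E = +0.632 − (0.0661/2)·(−6.911) = +0.8604 V.
Then ΔG = −nFE = −2 × 96485 × +0.8604 J/mol = −166 kJ/mol.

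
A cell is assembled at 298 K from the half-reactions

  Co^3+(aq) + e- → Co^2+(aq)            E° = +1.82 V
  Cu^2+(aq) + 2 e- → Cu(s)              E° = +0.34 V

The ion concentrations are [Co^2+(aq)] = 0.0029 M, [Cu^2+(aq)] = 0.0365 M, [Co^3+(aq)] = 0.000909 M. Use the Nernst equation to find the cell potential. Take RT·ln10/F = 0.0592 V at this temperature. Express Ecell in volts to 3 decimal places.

+1.493 V

Co³⁺/Co²⁺ is reduced (cathode, E° = +1.82 V) and Cu²⁺/Cu is oxidized (anode).
The standard potential is +1.82 − (+0.34) = +1.48 V and the balanced reaction transfers n = 2 electrons.
For the overall reaction 2 Co^3+(aq) + Cu(s) → 2 Co^2+(aq) + Cu^2+(aq), Q = ([Co^2+(aq)]^2·[Cu^2+(aq)]) / [Co^3+(aq)]^2 = 0.372, giving log Q = −0.430.
By the Nernst equation, E = +1.48 − (0.0592/2)·(−0.430) = +1.493 V.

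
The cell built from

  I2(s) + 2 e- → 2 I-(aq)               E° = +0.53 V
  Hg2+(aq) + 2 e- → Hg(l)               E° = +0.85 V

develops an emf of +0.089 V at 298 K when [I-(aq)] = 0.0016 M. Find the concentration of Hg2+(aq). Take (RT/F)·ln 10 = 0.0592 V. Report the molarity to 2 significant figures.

The Hg²⁺/Hg couple has the larger reduction potential, so it is the cathode: E°cell = +0.85 − (+0.53) = +0.32 V and n = 2.
From the Nernst equation, log Q = n(E° − E)/0.0592 = 2·(+0.32 − (+0.089))/0.0592 = 7.804.
Balancing electrons gives Hg2+(aq) + 2 I-(aq) → Hg(l) + I2(s); thus Q = 1 / ([Hg2+(aq)]·[I-(aq)]^2).
Isolating [Hg2+(aq)] in Q = 10^{7.804} yields log [Hg2+(aq)] = −2.212, i.e. 0.0061 M.

0.0061 M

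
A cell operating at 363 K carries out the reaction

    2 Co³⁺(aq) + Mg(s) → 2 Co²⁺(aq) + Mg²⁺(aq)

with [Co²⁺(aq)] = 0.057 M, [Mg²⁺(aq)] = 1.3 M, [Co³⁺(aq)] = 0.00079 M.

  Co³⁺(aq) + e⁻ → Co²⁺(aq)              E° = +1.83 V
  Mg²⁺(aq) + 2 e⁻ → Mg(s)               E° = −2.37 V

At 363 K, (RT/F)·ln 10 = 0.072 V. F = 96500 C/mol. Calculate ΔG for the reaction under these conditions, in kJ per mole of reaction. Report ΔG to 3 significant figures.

The standard cell potential is +1.83 − (−2.37) = +4.20 V, with n = 2 electrons in the balanced equation.
Here Q = ([Co²⁺(aq)]^2·[Mg²⁺(aq)]) / [Co³⁺(aq)]^2 = 6.77×10^3 (log Q = 3.830), giving E = +4.20 − (0.072/2)·(3.830) = +4.0621 V.
Then ΔG = −nFE = −2 × 96500 × +4.0621 J/mol = −784 kJ/mol.

−784 kJ/mol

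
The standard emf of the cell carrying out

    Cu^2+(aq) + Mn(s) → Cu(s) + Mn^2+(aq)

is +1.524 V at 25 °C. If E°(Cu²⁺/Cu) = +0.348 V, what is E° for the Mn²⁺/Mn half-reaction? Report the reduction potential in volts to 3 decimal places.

−1.176 V

In the reaction as written the Cu²⁺/Cu couple is reduced (cathode) and Mn²⁺/Mn is oxidized (anode), so E°cell = E°(Cu²⁺/Cu) − E°(Mn²⁺/Mn).
E°(Mn²⁺/Mn) = E°(cathode) − E°cell = +0.348 − (+1.524) = −1.176 V.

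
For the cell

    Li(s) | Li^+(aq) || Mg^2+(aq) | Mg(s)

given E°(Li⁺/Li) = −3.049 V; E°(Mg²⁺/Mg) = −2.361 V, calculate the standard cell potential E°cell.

+0.688 V

By convention the left-hand electrode in cell notation is the anode (oxidation) and the right-hand electrode is the cathode (reduction).
E°cell = E°(right) − E°(left) = −2.361 − (−3.049) = +0.688 V.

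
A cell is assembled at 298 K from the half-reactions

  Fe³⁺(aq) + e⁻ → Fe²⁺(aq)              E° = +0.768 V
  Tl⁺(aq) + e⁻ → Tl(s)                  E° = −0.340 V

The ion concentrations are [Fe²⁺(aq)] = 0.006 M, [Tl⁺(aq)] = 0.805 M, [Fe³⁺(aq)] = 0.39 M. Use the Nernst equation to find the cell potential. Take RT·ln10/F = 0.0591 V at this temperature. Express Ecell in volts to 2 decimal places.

Fe³⁺/Fe²⁺ is reduced (cathode, E° = +0.768 V) and Tl⁺/Tl is oxidized (anode).
The standard potential is +0.768 − (−0.340) = +1.108 V and the balanced reaction transfers n = 1 electron.
For the overall reaction Fe³⁺(aq) + Tl(s) → Fe²⁺(aq) + Tl⁺(aq), Q = ([Fe²⁺(aq)]·[Tl⁺(aq)]) / [Fe³⁺(aq)] = 0.0124, giving log Q = −1.907.
By the Nernst equation, E = +1.108 − (0.0591/1)·(−1.907) = +1.22 V.

+1.22 V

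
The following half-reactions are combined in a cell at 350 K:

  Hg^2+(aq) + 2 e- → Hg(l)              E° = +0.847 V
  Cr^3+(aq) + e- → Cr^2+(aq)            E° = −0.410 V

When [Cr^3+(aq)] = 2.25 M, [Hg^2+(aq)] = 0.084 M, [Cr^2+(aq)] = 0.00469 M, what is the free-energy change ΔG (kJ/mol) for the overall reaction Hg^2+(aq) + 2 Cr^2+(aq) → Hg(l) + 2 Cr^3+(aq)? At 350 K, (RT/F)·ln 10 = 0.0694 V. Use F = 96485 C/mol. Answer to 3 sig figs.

−199 kJ/mol

With Hg²⁺/Hg reduced at the cathode, E°cell = +0.847 − (−0.410) = +1.257 V and n = 2.
Here Q = [Cr^3+(aq)]^2 / ([Hg^2+(aq)]·[Cr^2+(aq)]^2) = 2.74×10^6 (log Q = 6.438), giving E = +1.257 − (0.0694/2)·(6.438) = +1.0336 V.
Finally ΔG = −nFE = −(2)(96485 C/mol)(+1.0336 V) = −199 kJ/mol.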